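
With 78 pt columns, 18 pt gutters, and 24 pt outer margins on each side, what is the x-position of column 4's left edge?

312 pt

Each column+gutter stride is 96 pt; 3 of them past the 24 pt margin is 24 + 288 = 312 pt.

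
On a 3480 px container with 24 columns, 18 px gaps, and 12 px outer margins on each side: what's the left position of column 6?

735.75 px

Inside the margins: 3480 − 24 = 3456 px.
24c + 23·18 = 3456 → 24c = 3042 → c = 126.75 px.
Column 6 starts at margin + 5·(column + gutter) = 12 + 5·144.75 = 735.75 px.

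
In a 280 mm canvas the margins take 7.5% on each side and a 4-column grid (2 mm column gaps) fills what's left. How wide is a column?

58 mm

Margins: 7.5% × 280 = 21 mm each, so content = 280 − 42 = 238 mm.
4c + 3·2 = 238 → 4c = 232 → c = 58 mm.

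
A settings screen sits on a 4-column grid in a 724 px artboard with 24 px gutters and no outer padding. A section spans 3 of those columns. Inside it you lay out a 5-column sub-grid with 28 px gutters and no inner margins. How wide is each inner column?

85 px

724 − 3·24 = 652; ÷4 gives c = 163 px.
3 columns plus 2 gutters: 489 + 48 = 537 px.
Subtracting 4 gutters of 28 leaves 425 for 5 columns, so d = 85 px.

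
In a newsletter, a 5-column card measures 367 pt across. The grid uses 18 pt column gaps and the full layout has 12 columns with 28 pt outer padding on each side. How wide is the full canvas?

Subtracting 4 column gaps of 18 leaves 295 for 5 columns, so c = 59 pt.
Total width: 2·28 + 12·59 + 11·18 = 962 pt.

962 pt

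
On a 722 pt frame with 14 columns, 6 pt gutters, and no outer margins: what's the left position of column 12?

14 columns + 13 gutters: 14c + 13·6 = 722.
14c = 722 − 78 = 644, so c = 46 pt.
No margin, so column 12 starts at 11·(column + gutter) = 11·52 = 572 pt.

572 pt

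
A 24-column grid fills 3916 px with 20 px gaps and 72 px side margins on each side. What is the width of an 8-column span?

Take off 144 px of margins, leaving 3772 px.
24 columns + 23 gaps: 24c + 23·20 = 3772.
24c = 3772 − 460 = 3312, so c = 138 px.
Span of 8: 8·138 + 7·20 = 1104 + 140 = 1244 px.

1244 px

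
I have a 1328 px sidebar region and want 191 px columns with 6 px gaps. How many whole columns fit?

6 columns: 6·191 + 5·6 = 1176 px ≤ 1328.
7 columns: 1373 px > 1328. So 6.

6 columns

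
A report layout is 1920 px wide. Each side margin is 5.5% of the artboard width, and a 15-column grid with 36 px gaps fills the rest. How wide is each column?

Each margin = 5.5% of 1920 = 105.6 px; content = 1920 − 2·105.6 = 1708.8 px.
1708.8 − 14·36 = 1204.8; ÷15 gives c = 80.32 px.

80.32 px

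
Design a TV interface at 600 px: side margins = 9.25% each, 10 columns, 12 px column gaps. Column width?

600 × (1 − 2·9.25%) = 600 × 81.5% = 489 px for the columns.
Subtracting 9 column gaps of 12 leaves 381 for 10 columns, so c = 38.1 px.

38.1 px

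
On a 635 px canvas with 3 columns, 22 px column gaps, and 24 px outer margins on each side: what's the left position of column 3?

430 px

Take off 48 px of margins, leaving 587 px.
3c + 2·22 = 587 → 3c = 543 → c = 181 px.
Column 3 starts at margin + 2·(column + gutter) = 24 + 2·203 = 430 px.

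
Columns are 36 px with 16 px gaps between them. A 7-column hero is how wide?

348 px

Span of 7: 7·36 + 6·16 = 252 + 96 = 348 px.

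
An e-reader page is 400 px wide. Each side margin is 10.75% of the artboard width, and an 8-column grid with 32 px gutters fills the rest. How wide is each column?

400 × (1 − 2·10.75%) = 400 × 78.5% = 314 px for the columns.
8c + 7·32 = 314 → 8c = 90 → c = 11.25 px.

11.25 px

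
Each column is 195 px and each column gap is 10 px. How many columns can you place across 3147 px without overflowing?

Each extra column adds 195 + 10 = 205 px.
(3147 + 10) / 205 = 15.40, so 15 columns fit.

15 columns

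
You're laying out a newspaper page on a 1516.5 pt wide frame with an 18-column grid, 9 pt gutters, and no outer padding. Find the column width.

1516.5 − 17·9 = 1363.5; ÷18 gives c = 75.75 pt.

75.75 pt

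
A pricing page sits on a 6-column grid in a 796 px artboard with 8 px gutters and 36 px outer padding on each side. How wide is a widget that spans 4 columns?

Inside the margins: 796 − 72 = 724 px.
724 − 5·8 = 684; ÷6 gives c = 114 px.
Span of 4: 4·114 + 3·8 = 456 + 24 = 480 px.

480 px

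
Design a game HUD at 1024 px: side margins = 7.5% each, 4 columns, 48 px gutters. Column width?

181.6 px

Each margin = 7.5% of 1024 = 76.8 px; content = 1024 − 2·76.8 = 870.4 px.
4 columns + 3 gutters: 4c + 3·48 = 870.4.
4c = 870.4 − 144 = 726.4, so c = 181.6 px.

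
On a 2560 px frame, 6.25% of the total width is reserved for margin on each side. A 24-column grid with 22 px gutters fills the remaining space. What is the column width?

Each margin = 6.25% of 2560 = 160 px; content = 2560 − 2·160 = 2240 px.
Subtracting 23 gutters of 22 leaves 1734 for 24 columns, so c = 72.25 px.

72.25 px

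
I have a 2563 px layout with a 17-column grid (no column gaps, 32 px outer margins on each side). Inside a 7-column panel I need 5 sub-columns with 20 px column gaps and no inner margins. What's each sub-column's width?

189.8 px

Subtract both margins: 2563 − 2·32 = 2499 px.
2499 / 17 = 147 px per column.
7-column span = 7·147 = 1029 px.
Subtracting 4 column gaps of 20 leaves 949 for 5 columns, so d = 189.8 px.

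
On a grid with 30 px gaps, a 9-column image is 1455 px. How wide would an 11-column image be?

1455 − 8·30 = 1215; ÷9 gives c = 135 px.
Span of 11: 11·135 + 10·30 = 1485 + 300 = 1785 px.

1785 px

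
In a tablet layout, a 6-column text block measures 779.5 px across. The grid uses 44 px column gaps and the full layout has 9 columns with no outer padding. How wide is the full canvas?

6c + 5·44 = 779.5 → 6c = 559.5 → c = 93.25 px.
Total width: 9·93.25 + 8·44 = 1191.25 px.

1191.25 px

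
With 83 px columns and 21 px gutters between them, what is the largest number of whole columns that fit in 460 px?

4 columns: 4·83 + 3·21 = 395 px ≤ 460.
5 columns: 499 px > 460. So 4.

4 columns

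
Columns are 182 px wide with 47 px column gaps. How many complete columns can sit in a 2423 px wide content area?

Each extra column adds 182 + 47 = 229 px.
(2423 + 47) / 229 = 10.79, so 10 columns fit.

10 columns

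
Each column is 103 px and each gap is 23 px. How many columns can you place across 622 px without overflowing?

5 columns

k columns need k·103 + (k−1)·23 = k·126 − 23.
k·126 − 23 ≤ 622 → k ≤ 645 / 126 ≈ 5.12, so k = 5.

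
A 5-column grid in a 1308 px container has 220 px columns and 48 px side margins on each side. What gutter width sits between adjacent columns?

Content width = 1308 − 2·48 = 1212 px.
5 columns take 5·220 = 1100 px; remaining 112 splits into 4 gutters.
g = 112 / 4 = 28 px.

28 px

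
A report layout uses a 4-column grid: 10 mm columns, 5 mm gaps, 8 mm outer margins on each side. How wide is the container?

71 mm

Container = 2·8 + 4·10 + 3·5 = 16 + 40 + 15 = 71 mm.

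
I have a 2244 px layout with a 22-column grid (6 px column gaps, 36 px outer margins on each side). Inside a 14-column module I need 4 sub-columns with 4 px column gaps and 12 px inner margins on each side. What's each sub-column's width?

Inside the margins: 2244 − 72 = 2172 px.
Subtracting 21 column gaps of 6 leaves 2046 for 22 columns, so c = 93 px.
14-column span = 14·93 + 13·6 = 1380 px.
Inner content = 1380 − 2·12 = 1356 px.
4 columns + 3 column gaps: 4d + 3·4 = 1356.
4d = 1356 − 12 = 1344, so d = 336 px.

336 px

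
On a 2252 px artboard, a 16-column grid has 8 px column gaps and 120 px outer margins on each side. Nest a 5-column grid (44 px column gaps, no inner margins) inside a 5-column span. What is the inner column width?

Take off 240 px of margins, leaving 2012 px.
Subtracting 15 column gaps of 8 leaves 1892 for 16 columns, so c = 118.25 px.
Span of 5: 5·118.25 + 4·8 = 591.25 + 32 = 623.25 px.
623.25 − 4·44 = 447.25; ÷5 gives d = 89.45 px.

89.45 px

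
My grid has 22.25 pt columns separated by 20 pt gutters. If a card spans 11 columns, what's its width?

11-column span = 11·22.25 + 10·20 = 444.75 pt.

444.75 pt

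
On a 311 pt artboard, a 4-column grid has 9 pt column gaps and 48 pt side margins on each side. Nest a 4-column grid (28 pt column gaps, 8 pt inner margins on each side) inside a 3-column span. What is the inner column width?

14.75 pt

Inside the margins: 311 − 96 = 215 pt.
Subtracting 3 column gaps of 9 leaves 188 for 4 columns, so c = 47 pt.
Span of 3: 3·47 + 2·9 = 141 + 18 = 159 pt.
Inner content = 159 − 2·8 = 143 pt.
143 − 3·28 = 59; ÷4 gives d = 14.75 pt.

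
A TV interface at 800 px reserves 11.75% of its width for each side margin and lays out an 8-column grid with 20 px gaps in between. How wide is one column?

Each margin = 11.75% of 800 = 94 px; content = 800 − 2·94 = 612 px.
612 − 7·20 = 472; ÷8 gives c = 59 px.

59 px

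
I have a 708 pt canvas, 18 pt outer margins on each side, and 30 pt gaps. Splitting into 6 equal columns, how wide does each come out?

Take off 36 pt of margins, leaving 672 pt.
672 − 5·30 = 522; ÷6 gives c = 87 pt.

87 pt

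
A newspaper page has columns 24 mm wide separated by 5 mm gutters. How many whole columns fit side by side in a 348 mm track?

12 columns

Each extra column adds 24 + 5 = 29 mm.
(348 + 5) / 29 = 12.17, so 12 columns fit.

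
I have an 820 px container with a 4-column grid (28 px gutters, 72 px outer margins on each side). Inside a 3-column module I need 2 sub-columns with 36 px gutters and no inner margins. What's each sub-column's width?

232 px

Take off 144 px of margins, leaving 676 px.
4 columns + 3 gutters: 4c + 3·28 = 676.
4c = 676 − 84 = 592, so c = 148 px.
3-column span = 3·148 + 2·28 = 500 px.
Subtracting 1 gutter of 36 leaves 464 for 2 columns, so d = 232 px.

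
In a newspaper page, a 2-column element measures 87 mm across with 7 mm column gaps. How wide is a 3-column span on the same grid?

134 mm

2c + 1·7 = 87 → 2c = 80 → c = 40 mm.
3-column span = 3·40 + 2·7 = 134 mm.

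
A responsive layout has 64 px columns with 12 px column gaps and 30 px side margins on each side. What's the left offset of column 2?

106 px

Column 2 starts at margin + 1·(column + gutter) = 30 + 1·76 = 106 px.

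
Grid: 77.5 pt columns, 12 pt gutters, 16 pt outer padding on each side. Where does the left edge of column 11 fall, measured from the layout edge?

Each column+gutter stride is 89.5 pt; 10 of them past the 16 pt margin is 16 + 895 = 911 pt.

911 pt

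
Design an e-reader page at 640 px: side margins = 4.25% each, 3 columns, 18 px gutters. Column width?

640 × (1 − 2·4.25%) = 640 × 91.5% = 585.6 px for the columns.
3 columns + 2 gutters: 3c + 2·18 = 585.6.
3c = 585.6 − 36 = 549.6, so c = 183.2 px.

183.2 px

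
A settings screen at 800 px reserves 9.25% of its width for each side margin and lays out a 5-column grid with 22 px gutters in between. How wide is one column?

Each margin = 9.25% of 800 = 74 px; content = 800 − 2·74 = 652 px.
5 columns + 4 gutters: 5c + 4·22 = 652.
5c = 652 − 88 = 564, so c = 112.8 px.

112.8 px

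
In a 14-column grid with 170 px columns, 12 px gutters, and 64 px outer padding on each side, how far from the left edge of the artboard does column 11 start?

1884 px

Column 11 starts at margin + 10·(column + gutter) = 64 + 10·182 = 1884 px.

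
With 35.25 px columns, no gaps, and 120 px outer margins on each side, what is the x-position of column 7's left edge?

Column 7 starts at margin + 6·(column + gutter) = 120 + 6·35.25 = 331.5 px.

331.5 px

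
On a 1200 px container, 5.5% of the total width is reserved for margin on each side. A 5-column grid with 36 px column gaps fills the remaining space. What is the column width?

1200 × (1 − 2·5.5%) = 1200 × 89% = 1068 px for the columns.
1068 − 4·36 = 924; ÷5 gives c = 184.8 px.

184.8 px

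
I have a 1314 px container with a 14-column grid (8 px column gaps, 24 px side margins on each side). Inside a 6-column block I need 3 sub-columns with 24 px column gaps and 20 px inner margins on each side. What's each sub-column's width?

Subtract both margins: 1314 − 2·24 = 1266 px.
14 columns + 13 column gaps: 14c + 13·8 = 1266.
14c = 1266 − 104 = 1162, so c = 83 px.
6 columns plus 5 column gaps: 498 + 40 = 538 px.
Inner content = 538 − 2·20 = 498 px.
3d + 2·24 = 498 → 3d = 450 → d = 150 px.

150 px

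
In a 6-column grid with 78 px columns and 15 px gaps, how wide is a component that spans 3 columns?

264 px

Span of 3: 3·78 + 2·15 = 234 + 30 = 264 px.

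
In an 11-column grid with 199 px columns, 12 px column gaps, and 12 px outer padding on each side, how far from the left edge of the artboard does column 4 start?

Each column+gutter stride is 211 px; 3 of them past the 12 px margin is 12 + 633 = 645 px.

645 px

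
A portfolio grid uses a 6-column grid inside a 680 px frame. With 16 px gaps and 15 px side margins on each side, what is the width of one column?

95 px

Subtract both margins: 680 − 2·15 = 650 px.
Subtracting 5 gaps of 16 leaves 570 for 6 columns, so c = 95 px.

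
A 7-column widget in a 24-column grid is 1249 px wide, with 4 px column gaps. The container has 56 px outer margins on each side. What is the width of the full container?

1249 − 6·4 = 1225; ÷7 gives c = 175 px.
Container = 2·56 + 24·175 + 23·4 = 112 + 4200 + 92 = 4404 px.

4404 px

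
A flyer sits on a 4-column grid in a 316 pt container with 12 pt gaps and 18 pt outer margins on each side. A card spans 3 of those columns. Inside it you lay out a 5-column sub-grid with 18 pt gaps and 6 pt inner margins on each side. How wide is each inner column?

Outer content = 316 − 2·18 = 280 pt.
4 columns + 3 gaps: 4c + 3·12 = 280.
4c = 280 − 36 = 244, so c = 61 pt.
3 columns plus 2 gaps: 183 + 24 = 207 pt.
Inner content = 207 − 2·6 = 195 pt.
5 columns + 4 gaps: 5d + 4·18 = 195.
5d = 195 − 72 = 123, so d = 24.6 pt.

24.6 pt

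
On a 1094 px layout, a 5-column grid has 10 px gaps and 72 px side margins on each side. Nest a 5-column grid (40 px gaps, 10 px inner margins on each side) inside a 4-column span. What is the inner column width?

Subtract both margins: 1094 − 2·72 = 950 px.
Subtracting 4 gaps of 10 leaves 910 for 5 columns, so c = 182 px.
Span of 4: 4·182 + 3·10 = 728 + 30 = 758 px.
Inner content = 758 − 2·10 = 738 px.
Subtracting 4 gaps of 40 leaves 578 for 5 columns, so d = 115.6 px.

115.6 px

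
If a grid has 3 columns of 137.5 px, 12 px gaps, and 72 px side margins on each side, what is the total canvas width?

Canvas = 2·72 + 3·137.5 + 2·12 = 144 + 412.5 + 24 = 580.5 px.

580.5 px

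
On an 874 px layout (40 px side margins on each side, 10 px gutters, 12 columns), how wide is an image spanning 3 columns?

Content width = 874 − 2·40 = 794 px.
Subtracting 11 gutters of 10 leaves 684 for 12 columns, so c = 57 px.
Span of 3: 3·57 + 2·10 = 171 + 20 = 191 px.

191 px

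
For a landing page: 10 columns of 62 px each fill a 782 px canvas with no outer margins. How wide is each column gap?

18 px

10·62 + 9g = 782 → 9g = 162 → g = 18 px.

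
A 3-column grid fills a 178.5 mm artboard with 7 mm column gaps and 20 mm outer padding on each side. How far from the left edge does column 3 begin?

117 mm

Take off 40 mm of margins, leaving 138.5 mm.
Subtracting 2 column gaps of 7 leaves 124.5 for 3 columns, so c = 41.5 mm.
Before column 3: the margin + 2 columns + 2 column gaps.
Offset = 20 + 2·(41.5 + 7) = 20 + 97 = 117 mm.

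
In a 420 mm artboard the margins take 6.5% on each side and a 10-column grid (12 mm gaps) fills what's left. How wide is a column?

420 × (1 − 2·6.5%) = 420 × 87% = 365.4 mm for the columns.
10c + 9·12 = 365.4 → 10c = 257.4 → c = 25.74 mm.

25.74 mm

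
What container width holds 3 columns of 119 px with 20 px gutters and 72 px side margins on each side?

Adding margins, columns and gutters: 144 + 357 + 40 = 541 px.

541 px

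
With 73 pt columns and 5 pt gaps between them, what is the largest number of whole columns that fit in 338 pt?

Each extra column adds 73 + 5 = 78 pt.
(338 + 5) / 78 = 4.40, so 4 columns fit.

4 columns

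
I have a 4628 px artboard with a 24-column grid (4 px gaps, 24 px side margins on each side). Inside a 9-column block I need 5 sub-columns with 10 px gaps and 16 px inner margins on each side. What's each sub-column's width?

328.6 px

Take off 48 px of margins, leaving 4580 px.
Subtracting 23 gaps of 4 leaves 4488 for 24 columns, so c = 187 px.
9-column span = 9·187 + 8·4 = 1715 px.
Inner content = 1715 − 2·16 = 1683 px.
1683 − 4·10 = 1643; ÷5 gives d = 328.6 px.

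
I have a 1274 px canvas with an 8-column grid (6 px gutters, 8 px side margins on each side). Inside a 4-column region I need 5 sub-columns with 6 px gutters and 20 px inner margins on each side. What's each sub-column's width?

112.4 px

Subtract both margins: 1274 − 2·8 = 1258 px.
Subtracting 7 gutters of 6 leaves 1216 for 8 columns, so c = 152 px.
4 columns plus 3 gutters: 608 + 18 = 626 px.
Inner content = 626 − 2·20 = 586 px.
586 − 4·6 = 562; ÷5 gives d = 112.4 px.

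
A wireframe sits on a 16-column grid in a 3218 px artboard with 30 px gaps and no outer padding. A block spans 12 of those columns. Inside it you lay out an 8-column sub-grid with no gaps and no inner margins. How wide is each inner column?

16 columns + 15 gaps: 16c + 15·30 = 3218.
16c = 3218 − 450 = 2768, so c = 173 px.
12 columns plus 11 gaps: 2076 + 330 = 2406 px.
With no gaps, each column is 2406/8 = 300.75 px.

300.75 px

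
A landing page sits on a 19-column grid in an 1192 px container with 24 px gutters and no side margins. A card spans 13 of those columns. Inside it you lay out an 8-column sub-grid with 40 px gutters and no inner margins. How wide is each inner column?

66 px

19c + 18·24 = 1192 → 19c = 760 → c = 40 px.
13 columns plus 12 gutters: 520 + 288 = 808 px.
Subtracting 7 gutters of 40 leaves 528 for 8 columns, so d = 66 px.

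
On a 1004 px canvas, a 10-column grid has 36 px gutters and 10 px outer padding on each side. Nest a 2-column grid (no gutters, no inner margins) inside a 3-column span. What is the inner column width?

Take off 20 px of margins, leaving 984 px.
984 − 9·36 = 660; ÷10 gives c = 66 px.
3-column span = 3·66 + 2·36 = 270 px.
270 / 2 = 135 px per column.

135 px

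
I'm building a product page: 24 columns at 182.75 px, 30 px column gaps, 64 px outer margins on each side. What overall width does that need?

Adding margins, columns and gutters: 128 + 4386 + 690 = 5204 px.

5204 px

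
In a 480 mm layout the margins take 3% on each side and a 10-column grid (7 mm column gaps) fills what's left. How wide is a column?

38.82 mm

Each margin = 3% of 480 = 14.4 mm; content = 480 − 2·14.4 = 451.2 mm.
Subtracting 9 column gaps of 7 leaves 388.2 for 10 columns, so c = 38.82 mm.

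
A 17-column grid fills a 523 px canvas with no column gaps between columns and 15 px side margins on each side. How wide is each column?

Subtract both margins: 523 − 2·15 = 493 px.
With no column gaps, each column is 493/17 = 29 px.

29 px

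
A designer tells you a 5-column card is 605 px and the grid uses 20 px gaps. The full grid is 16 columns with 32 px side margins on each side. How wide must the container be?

2044 px

Subtracting 4 gaps of 20 leaves 525 for 5 columns, so c = 105 px.
Total width: 2·32 + 16·105 + 15·20 = 2044 px.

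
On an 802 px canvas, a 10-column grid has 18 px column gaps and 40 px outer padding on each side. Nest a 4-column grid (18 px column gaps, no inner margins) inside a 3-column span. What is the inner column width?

37.5 px

Take off 80 px of margins, leaving 722 px.
Subtracting 9 column gaps of 18 leaves 560 for 10 columns, so c = 56 px.
3 columns plus 2 column gaps: 168 + 36 = 204 px.
204 − 3·18 = 150; ÷4 gives d = 37.5 px.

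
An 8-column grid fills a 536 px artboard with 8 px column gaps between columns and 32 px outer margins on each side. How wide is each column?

52 px

Inside the margins: 536 − 64 = 472 px.
8 columns + 7 column gaps: 8c + 7·8 = 472.
8c = 472 − 56 = 416, so c = 52 px.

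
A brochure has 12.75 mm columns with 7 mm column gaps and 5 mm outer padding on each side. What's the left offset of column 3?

Each column+gutter stride is 19.75 mm; 2 of them past the 5 mm margin is 5 + 39.5 = 44.5 mm.

44.5 mm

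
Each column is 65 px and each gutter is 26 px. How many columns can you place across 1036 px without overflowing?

11 columns

k columns need k·65 + (k−1)·26 = k·91 − 26.
k·91 − 26 ≤ 1036 → k ≤ 1062 / 91 ≈ 11.67, so k = 11.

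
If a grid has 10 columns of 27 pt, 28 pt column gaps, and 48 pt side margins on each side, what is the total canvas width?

Adding margins, columns and gutters: 96 + 270 + 252 = 618 pt.

618 pt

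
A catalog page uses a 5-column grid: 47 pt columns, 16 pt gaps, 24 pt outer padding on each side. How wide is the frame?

Frame = 2·24 + 5·47 + 4·16 = 48 + 235 + 64 = 347 pt.

347 pt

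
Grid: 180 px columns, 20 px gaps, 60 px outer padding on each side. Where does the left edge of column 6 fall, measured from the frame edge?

1060 px

Column 6 starts at margin + 5·(column + gutter) = 60 + 5·200 = 1060 px.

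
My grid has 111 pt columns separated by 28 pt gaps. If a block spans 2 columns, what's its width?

2-column span = 2·111 + 1·28 = 250 pt.

250 pt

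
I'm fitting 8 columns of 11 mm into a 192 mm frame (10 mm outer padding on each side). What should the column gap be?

12 mm

Inside the margins: 192 − 20 = 172 mm.
8 columns take 8·11 = 88 mm; remaining 84 splits into 7 column gaps.
g = 84 / 7 = 12 mm.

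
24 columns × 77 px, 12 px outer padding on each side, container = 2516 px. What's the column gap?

28 px

Take off 24 px of margins, leaving 2492 px.
24·77 + 23g = 2492 → 23g = 644 → g = 28 px.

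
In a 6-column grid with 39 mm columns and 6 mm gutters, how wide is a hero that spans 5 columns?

Span of 5: 5·39 + 4·6 = 195 + 24 = 219 mm.

219 mm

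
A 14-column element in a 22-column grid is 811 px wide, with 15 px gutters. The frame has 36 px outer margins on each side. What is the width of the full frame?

811 − 13·15 = 616; ÷14 gives c = 44 px.
Total width: 2·36 + 22·44 + 21·15 = 1355 px.

1355 px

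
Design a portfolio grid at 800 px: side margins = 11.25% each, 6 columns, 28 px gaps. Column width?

Each margin = 11.25% of 800 = 90 px; content = 800 − 2·90 = 620 px.
6 columns + 5 gaps: 6c + 5·28 = 620.
6c = 620 − 140 = 480, so c = 80 px.

80 px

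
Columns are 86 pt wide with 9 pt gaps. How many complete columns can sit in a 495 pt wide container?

5 columns

k columns need k·86 + (k−1)·9 = k·95 − 9.
k·95 − 9 ≤ 495 → k ≤ 504 / 95 ≈ 5.31, so k = 5.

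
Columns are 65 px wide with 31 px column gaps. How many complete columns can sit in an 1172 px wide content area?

12 columns

k columns need k·65 + (k−1)·31 = k·96 − 31.
k·96 − 31 ≤ 1172 → k ≤ 1203 / 96 ≈ 12.53, so k = 12.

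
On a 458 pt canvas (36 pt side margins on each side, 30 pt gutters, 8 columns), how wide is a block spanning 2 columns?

Subtract both margins: 458 − 2·36 = 386 pt.
8c + 7·30 = 386 → 8c = 176 → c = 22 pt.
2-column span = 2·22 + 1·30 = 74 pt.

74 pt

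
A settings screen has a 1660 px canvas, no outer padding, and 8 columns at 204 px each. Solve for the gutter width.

8·204 + 7g = 1660 → 7g = 28 → g = 4 px.

4 px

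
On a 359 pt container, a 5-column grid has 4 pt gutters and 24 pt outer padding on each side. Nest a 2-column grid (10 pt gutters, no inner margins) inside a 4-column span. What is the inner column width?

Take off 48 pt of margins, leaving 311 pt.
5c + 4·4 = 311 → 5c = 295 → c = 59 pt.
4-column span = 4·59 + 3·4 = 248 pt.
2d + 1·10 = 248 → 2d = 238 → d = 119 pt.

119 pt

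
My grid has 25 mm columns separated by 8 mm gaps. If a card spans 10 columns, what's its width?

10-column span = 10·25 + 9·8 = 322 mm.

322 mm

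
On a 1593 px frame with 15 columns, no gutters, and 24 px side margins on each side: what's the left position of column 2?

Subtract both margins: 1593 − 2·24 = 1545 px.
15c = 1545 → c = 103 px.
Each column+gutter stride is 103 px; 1 of them past the 24 px margin is 24 + 103 = 127 px.

127 px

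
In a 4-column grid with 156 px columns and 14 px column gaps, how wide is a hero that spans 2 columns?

Span of 2: 2·156 + 1·14 = 312 + 14 = 326 px.

326 px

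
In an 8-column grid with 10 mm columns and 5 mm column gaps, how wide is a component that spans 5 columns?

5 columns plus 4 column gaps: 50 + 20 = 70 mm.

70 mm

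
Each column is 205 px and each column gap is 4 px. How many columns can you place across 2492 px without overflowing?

11 columns: 11·205 + 10·4 = 2295 px ≤ 2492.
12 columns: 2504 px > 2492. So 11.

11 columns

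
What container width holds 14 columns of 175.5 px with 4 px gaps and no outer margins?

2509 px

Summing: 2457 + 52 = 2509 px.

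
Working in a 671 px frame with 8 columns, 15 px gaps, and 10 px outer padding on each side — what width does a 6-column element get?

484.5 px

Content width = 671 − 2·10 = 651 px.
8c + 7·15 = 651 → 8c = 546 → c = 68.25 px.
Span of 6: 6·68.25 + 5·15 = 409.5 + 75 = 484.5 px.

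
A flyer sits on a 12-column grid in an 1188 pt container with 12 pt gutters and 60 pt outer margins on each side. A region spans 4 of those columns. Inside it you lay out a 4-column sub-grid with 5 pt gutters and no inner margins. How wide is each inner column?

Take off 120 pt of margins, leaving 1068 pt.
12c + 11·12 = 1068 → 12c = 936 → c = 78 pt.
Span of 4: 4·78 + 3·12 = 312 + 36 = 348 pt.
4 columns + 3 gutters: 4d + 3·5 = 348.
4d = 348 − 15 = 333, so d = 83.25 pt.

83.25 pt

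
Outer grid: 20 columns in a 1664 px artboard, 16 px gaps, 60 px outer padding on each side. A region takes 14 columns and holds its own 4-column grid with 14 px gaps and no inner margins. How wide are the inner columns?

Subtract both margins: 1664 − 2·60 = 1544 px.
20c + 19·16 = 1544 → 20c = 1240 → c = 62 px.
14-column span = 14·62 + 13·16 = 1076 px.
4 columns + 3 gaps: 4d + 3·14 = 1076.
4d = 1076 − 42 = 1034, so d = 258.5 px.

258.5 px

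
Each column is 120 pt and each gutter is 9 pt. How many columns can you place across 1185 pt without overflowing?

k columns need k·120 + (k−1)·9 = k·129 − 9.
k·129 − 9 ≤ 1185 → k ≤ 1194 / 129 ≈ 9.26, so k = 9.

9 columns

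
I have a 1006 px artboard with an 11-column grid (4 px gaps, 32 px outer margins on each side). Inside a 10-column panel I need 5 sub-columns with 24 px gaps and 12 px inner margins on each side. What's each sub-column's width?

147.2 px

Inside the margins: 1006 − 64 = 942 px.
942 − 10·4 = 902; ÷11 gives c = 82 px.
Span of 10: 10·82 + 9·4 = 820 + 36 = 856 px.
Inner content = 856 − 2·12 = 832 px.
5 columns + 4 gaps: 5d + 4·24 = 832.
5d = 832 − 96 = 736, so d = 147.2 px.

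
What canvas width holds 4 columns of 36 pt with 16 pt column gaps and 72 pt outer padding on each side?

336 pt

Canvas = 2·72 + 4·36 + 3·16 = 144 + 144 + 48 = 336 pt.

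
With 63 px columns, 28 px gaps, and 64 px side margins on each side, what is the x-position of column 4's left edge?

337 px

Column 4 starts at margin + 3·(column + gutter) = 64 + 3·91 = 337 px.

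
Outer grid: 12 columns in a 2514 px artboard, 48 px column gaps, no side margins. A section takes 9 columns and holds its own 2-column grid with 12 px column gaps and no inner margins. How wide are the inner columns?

12 columns + 11 column gaps: 12c + 11·48 = 2514.
12c = 2514 − 528 = 1986, so c = 165.5 px.
Span of 9: 9·165.5 + 8·48 = 1489.5 + 384 = 1873.5 px.
2d + 1·12 = 1873.5 → 2d = 1861.5 → d = 930.75 px.

930.75 px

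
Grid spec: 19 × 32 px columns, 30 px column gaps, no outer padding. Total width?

Frame = 19·32 + 18·30 = 608 + 540 = 1148 px.

1148 px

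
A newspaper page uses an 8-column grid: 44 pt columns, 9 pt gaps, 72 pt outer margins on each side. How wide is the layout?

Layout = 2·72 + 8·44 + 7·9 = 144 + 352 + 63 = 559 pt.

559 pt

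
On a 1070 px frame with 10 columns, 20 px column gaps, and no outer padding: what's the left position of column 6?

545 px

1070 − 9·20 = 890; ÷10 gives c = 89 px.
Before column 6: 5 columns + 5 column gaps.
Offset = 5·(89 + 20) = 5·109 = 545 px.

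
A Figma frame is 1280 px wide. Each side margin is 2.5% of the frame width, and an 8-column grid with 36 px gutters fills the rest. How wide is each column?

1280 × (1 − 2·2.5%) = 1280 × 95% = 1216 px for the columns.
1216 − 7·36 = 964; ÷8 gives c = 120.5 px.

120.5 px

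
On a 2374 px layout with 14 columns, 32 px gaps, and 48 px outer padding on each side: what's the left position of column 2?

213 px

Inside the margins: 2374 − 96 = 2278 px.
2278 − 13·32 = 1862; ÷14 gives c = 133 px.
Before column 2: the margin + 1 column + 1 gap.
Offset = 48 + 1·(133 + 32) = 48 + 165 = 213 px.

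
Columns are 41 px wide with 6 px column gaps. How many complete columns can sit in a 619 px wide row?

13 columns

Each extra column adds 41 + 6 = 47 px.
(619 + 6) / 47 = 13.30, so 13 columns fit.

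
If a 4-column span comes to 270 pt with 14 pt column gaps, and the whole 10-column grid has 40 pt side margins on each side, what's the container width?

4c + 3·14 = 270 → 4c = 228 → c = 57 pt.
Total width: 2·40 + 10·57 + 9·14 = 776 pt.

776 pt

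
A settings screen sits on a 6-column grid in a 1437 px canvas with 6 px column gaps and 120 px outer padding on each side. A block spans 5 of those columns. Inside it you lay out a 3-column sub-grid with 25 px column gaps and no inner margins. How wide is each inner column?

315.5 px

Outer content = 1437 − 2·120 = 1197 px.
6c + 5·6 = 1197 → 6c = 1167 → c = 194.5 px.
5-column span = 5·194.5 + 4·6 = 996.5 px.
3 columns + 2 column gaps: 3d + 2·25 = 996.5.
3d = 996.5 − 50 = 946.5, so d = 315.5 px.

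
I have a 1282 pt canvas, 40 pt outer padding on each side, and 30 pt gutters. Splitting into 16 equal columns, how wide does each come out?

Inside the margins: 1282 − 80 = 1202 pt.
1202 − 15·30 = 752; ÷16 gives c = 47 pt.

47 pt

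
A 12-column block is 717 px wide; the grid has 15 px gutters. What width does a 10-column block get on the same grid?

Subtracting 11 gutters of 15 leaves 552 for 12 columns, so c = 46 px.
Span of 10: 10·46 + 9·15 = 460 + 135 = 595 px.

595 px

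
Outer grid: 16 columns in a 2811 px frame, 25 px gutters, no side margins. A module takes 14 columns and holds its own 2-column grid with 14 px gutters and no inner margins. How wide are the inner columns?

1221.25 px

2811 − 15·25 = 2436; ÷16 gives c = 152.25 px.
14-column span = 14·152.25 + 13·25 = 2456.5 px.
2456.5 − 1·14 = 2442.5; ÷2 gives d = 1221.25 px.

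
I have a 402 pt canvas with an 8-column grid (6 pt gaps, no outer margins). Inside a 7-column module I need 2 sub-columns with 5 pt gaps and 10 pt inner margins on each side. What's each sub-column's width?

8c + 7·6 = 402 → 8c = 360 → c = 45 pt.
7-column span = 7·45 + 6·6 = 351 pt.
Inner content = 351 − 2·10 = 331 pt.
Subtracting 1 gap of 5 leaves 326 for 2 columns, so d = 163 pt.

163 pt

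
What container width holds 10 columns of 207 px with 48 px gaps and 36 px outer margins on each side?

2574 px

Total width: 2·36 + 10·207 + 9·48 = 2574 px.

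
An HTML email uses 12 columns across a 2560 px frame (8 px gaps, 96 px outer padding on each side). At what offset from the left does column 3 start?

Inside the margins: 2560 − 192 = 2368 px.
2368 − 11·8 = 2280; ÷12 gives c = 190 px.
Column 3 starts at margin + 2·(column + gutter) = 96 + 2·198 = 492 px.

492 px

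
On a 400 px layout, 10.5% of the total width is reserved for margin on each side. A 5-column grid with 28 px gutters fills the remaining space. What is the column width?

40.8 px

Each margin = 10.5% of 400 = 42 px; content = 400 − 2·42 = 316 px.
Subtracting 4 gutters of 28 leaves 204 for 5 columns, so c = 40.8 px.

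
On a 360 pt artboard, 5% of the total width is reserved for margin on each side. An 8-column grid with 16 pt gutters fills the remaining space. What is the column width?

26.5 pt

Margins: 5% × 360 = 18 pt each, so content = 360 − 36 = 324 pt.
324 − 7·16 = 212; ÷8 gives c = 26.5 pt.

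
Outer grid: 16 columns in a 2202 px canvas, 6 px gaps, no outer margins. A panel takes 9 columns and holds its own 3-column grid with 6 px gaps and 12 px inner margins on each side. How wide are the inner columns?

Subtracting 15 gaps of 6 leaves 2112 for 16 columns, so c = 132 px.
Span of 9: 9·132 + 8·6 = 1188 + 48 = 1236 px.
Inner content = 1236 − 2·12 = 1212 px.
Subtracting 2 gaps of 6 leaves 1200 for 3 columns, so d = 400 px.

400 px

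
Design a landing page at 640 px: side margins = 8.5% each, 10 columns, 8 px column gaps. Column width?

45.92 px

Margins: 8.5% × 640 = 54.4 px each, so content = 640 − 108.8 = 531.2 px.
10c + 9·8 = 531.2 → 10c = 459.2 → c = 45.92 px.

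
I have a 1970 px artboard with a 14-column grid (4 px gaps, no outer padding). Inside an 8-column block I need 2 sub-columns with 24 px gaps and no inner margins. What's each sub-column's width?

550 px

14c + 13·4 = 1970 → 14c = 1918 → c = 137 px.
8 columns plus 7 gaps: 1096 + 28 = 1124 px.
2 columns + 1 gap: 2d + 1·24 = 1124.
2d = 1124 − 24 = 1100, so d = 550 px.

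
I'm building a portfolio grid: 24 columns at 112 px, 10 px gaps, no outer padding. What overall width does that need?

2918 px

Summing: 2688 + 230 = 2918 px.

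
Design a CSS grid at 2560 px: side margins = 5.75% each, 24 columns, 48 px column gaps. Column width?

Each margin = 5.75% of 2560 = 147.2 px; content = 2560 − 2·147.2 = 2265.6 px.
24c + 23·48 = 2265.6 → 24c = 1161.6 → c = 48.4 px.

48.4 px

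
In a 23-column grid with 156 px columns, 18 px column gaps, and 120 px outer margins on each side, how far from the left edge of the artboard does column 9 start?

Each column+gutter stride is 174 px; 8 of them past the 120 px margin is 120 + 1392 = 1512 px.

1512 px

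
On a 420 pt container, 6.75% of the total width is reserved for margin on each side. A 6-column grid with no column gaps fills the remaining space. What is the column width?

60.55 pt

420 × (1 − 2·6.75%) = 420 × 86.5% = 363.3 pt for the columns.
With no column gaps, each column is 363.3/6 = 60.55 pt.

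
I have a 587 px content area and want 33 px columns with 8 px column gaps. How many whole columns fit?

14 columns

Each extra column adds 33 + 8 = 41 px.
(587 + 8) / 41 = 14.51, so 14 columns fit.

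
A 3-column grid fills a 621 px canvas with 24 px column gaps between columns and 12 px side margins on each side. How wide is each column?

Subtract both margins: 621 − 2·12 = 597 px.
3 columns + 2 column gaps: 3c + 2·24 = 597.
3c = 597 − 48 = 549, so c = 183 px.

183 px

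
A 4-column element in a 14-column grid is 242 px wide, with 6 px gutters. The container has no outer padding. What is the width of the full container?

Subtracting 3 gutters of 6 leaves 224 for 4 columns, so c = 56 px.
Summing: 784 + 78 = 862 px.

862 px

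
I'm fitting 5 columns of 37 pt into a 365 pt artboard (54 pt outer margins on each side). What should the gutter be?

18 pt

Content width = 365 − 2·54 = 257 pt.
Columns use 185 pt, leaving 72 pt across 4 gutters = 18 pt each.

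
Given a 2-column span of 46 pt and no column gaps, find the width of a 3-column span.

With no column gaps, each column is 46/2 = 23 pt.
With no column gaps, 3 columns span 3·23 = 69 pt.

69 pt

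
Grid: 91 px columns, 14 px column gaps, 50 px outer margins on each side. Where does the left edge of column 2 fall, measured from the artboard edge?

155 px

Before column 2: the margin + 1 column + 1 column gap.
Offset = 50 + 1·(91 + 14) = 50 + 105 = 155 px.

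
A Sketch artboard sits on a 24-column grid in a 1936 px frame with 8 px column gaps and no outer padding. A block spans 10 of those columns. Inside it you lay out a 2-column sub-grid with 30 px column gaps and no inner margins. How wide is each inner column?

1936 − 23·8 = 1752; ÷24 gives c = 73 px.
10-column span = 10·73 + 9·8 = 802 px.
2d + 1·30 = 802 → 2d = 772 → d = 386 px.

386 px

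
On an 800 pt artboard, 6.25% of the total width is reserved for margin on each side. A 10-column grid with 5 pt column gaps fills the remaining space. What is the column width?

65.5 pt

Margins: 6.25% × 800 = 50 pt each, so content = 800 − 100 = 700 pt.
700 − 9·5 = 655; ÷10 gives c = 65.5 pt.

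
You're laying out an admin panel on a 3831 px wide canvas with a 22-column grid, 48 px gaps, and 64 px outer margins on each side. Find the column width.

122.5 px

Content width = 3831 − 2·64 = 3703 px.
3703 − 21·48 = 2695; ÷22 gives c = 122.5 px.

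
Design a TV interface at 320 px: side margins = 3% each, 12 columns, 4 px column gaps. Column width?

320 × (1 − 2·3%) = 320 × 94% = 300.8 px for the columns.
300.8 − 11·4 = 256.8; ÷12 gives c = 21.4 px.

21.4 px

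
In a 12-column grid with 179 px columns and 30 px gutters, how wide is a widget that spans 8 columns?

1642 px

8-column span = 8·179 + 7·30 = 1642 px.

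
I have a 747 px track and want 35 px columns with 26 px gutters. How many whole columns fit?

12 columns

k columns need k·35 + (k−1)·26 = k·61 − 26.
k·61 − 26 ≤ 747 → k ≤ 773 / 61 ≈ 12.67, so k = 12.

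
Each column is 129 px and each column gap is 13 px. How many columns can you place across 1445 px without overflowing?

k columns need k·129 + (k−1)·13 = k·142 − 13.
k·142 − 13 ≤ 1445 → k ≤ 1458 / 142 ≈ 10.27, so k = 10.

10 columns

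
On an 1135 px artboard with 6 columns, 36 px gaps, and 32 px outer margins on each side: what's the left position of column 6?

Subtract both margins: 1135 − 2·32 = 1071 px.
6 columns + 5 gaps: 6c + 5·36 = 1071.
6c = 1071 − 180 = 891, so c = 148.5 px.
Each column+gutter stride is 184.5 px; 5 of them past the 32 px margin is 32 + 922.5 = 954.5 px.

954.5 px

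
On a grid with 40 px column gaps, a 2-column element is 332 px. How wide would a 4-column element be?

2 columns + 1 column gap: 2c + 1·40 = 332.
2c = 332 − 40 = 292, so c = 146 px.
Span of 4: 4·146 + 3·40 = 584 + 120 = 704 px.

704 px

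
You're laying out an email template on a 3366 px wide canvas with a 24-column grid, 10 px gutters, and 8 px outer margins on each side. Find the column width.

130 px

Subtract both margins: 3366 − 2·8 = 3350 px.
3350 − 23·10 = 3120; ÷24 gives c = 130 px.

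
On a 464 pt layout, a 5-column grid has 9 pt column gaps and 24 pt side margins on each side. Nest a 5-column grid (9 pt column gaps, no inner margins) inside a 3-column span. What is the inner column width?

42 pt

Subtract both margins: 464 − 2·24 = 416 pt.
Subtracting 4 column gaps of 9 leaves 380 for 5 columns, so c = 76 pt.
3 columns plus 2 column gaps: 228 + 18 = 246 pt.
5 columns + 4 column gaps: 5d + 4·9 = 246.
5d = 246 − 36 = 210, so d = 42 pt.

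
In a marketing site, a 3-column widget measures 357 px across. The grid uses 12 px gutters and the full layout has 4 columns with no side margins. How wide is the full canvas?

3c + 2·12 = 357 → 3c = 333 → c = 111 px.
Summing: 444 + 36 = 480 px.

480 px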